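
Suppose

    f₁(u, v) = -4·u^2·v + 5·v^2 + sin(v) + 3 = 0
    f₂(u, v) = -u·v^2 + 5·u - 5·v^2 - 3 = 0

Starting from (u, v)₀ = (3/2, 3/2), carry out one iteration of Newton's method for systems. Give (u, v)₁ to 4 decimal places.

(1.4181, 0.9692)

At (3/2, 3/2): F = (1.747495, -10.1250).
Jacobian J = [[-8·u·v, -4·u^2 + 10·v + cos(v)], [-v^2 + 5, -2·u·v - 10·v]].
At the point, J = [[-18.0000, 6.070737], [2.7500, -19.5000]] (det J = 334.305473).
Solving J·Δ = −F gives Δ = (-0.0819, -0.5308).
Then the next iterate is (u, v)₁ = (1.4181, 0.9692).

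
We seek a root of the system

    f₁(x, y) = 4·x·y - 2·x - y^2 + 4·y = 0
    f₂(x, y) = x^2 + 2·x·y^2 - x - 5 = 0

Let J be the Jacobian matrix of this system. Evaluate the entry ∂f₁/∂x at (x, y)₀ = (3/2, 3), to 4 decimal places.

10.0000

∂f₁/∂x = 4·y - 2.
At (3/2, 3) this is 10.0000.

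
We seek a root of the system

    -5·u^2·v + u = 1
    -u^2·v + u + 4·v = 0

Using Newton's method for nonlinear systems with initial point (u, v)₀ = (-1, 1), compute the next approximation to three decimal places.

At (-1, 1): F = (-7.000, 2.000).
Jacobian J = [[-10·u·v + 1, -5·u^2], [-2·u·v + 1, -u^2 + 4]].
At the point, J = [[11.000, -5.000], [3.000, 3.000]] (det J = 48.000).
Solving J·Δ = −F gives Δ = (0.229, -0.896).
Then the next iterate is (u, v)₁ = (-0.771, 0.104).

(-0.771, 0.104)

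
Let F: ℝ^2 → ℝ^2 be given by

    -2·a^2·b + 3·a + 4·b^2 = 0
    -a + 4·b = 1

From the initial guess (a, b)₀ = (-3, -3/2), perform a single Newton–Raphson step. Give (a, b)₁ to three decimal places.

(-3.133, -0.533)

At (-3, -3/2): F = (27.000, -4.000).
Jacobian J = [[-4·a·b + 3, -2·a^2 + 8·b], [-1, 4]].
At the point, J = [[-15.000, -30.000], [-1.000, 4.000]] (det J = -90.000).
Solving J·Δ = −F gives Δ = (-0.133, 0.967).
Then the next iterate is (a, b)₁ = (-3.133, -0.533).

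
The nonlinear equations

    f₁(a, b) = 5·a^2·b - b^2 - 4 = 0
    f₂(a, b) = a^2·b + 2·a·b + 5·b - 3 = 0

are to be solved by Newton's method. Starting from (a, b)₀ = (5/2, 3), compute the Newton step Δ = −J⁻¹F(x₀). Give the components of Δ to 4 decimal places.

(-0.2280, -2.5207)

At (5/2, 3): F = (80.7500, 45.7500).
Jacobian J = [[10·a·b, 5·a^2 - 2·b], [2·a·b + 2·b, a^2 + 2·a + 5]].
At the point, J = [[75.0000, 25.2500], [21.0000, 16.2500]] (det J = 688.5000).
Solving J·Δ = −F gives Δ = (-0.2280, -2.5207).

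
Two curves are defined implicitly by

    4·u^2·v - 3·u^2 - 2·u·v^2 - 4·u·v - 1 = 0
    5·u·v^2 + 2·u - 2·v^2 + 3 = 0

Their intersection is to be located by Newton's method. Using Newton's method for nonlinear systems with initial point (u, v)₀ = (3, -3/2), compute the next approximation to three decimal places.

At (3, -3/2): F = (-77.500, 38.250).
Jacobian J = [[8·u·v - 6·u - 2·v^2 - 4·v, 4·u^2 - 4·u·v - 4·u], [5·v^2 + 2, 10·u·v - 4·v]].
At the point, J = [[-52.500, 42.000], [13.250, -39.000]] (det J = 1491.000).
Solving J·Δ = −F gives Δ = (-0.950, 0.658).
Then the next iterate is (u, v)₁ = (2.050, -0.842).

(2.050, -0.842)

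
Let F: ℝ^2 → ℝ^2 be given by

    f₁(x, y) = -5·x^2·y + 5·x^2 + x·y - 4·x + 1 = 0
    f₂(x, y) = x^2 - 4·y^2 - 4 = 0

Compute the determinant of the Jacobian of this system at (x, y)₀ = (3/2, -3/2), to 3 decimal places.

413.250

J = [[-10·x·y + 10·x + y - 4, -5·x^2 + x], [2·x, -8·y]].
At the point, J = [[32.000, -9.750], [3.000, 12.000]].
det J = 413.250.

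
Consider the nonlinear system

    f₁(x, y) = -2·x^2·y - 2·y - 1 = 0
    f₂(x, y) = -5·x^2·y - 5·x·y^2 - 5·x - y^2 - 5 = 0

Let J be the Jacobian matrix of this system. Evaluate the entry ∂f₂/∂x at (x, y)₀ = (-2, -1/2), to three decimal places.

∂f₂/∂x = -10·x·y - 5·y^2 - 5.
At (-2, -1/2) this is -16.250.

-16.250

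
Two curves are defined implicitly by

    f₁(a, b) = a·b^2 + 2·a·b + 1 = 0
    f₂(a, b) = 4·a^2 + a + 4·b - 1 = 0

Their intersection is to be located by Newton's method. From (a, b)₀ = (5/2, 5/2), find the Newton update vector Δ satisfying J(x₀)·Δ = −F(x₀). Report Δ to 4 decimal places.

At (5/2, 5/2): F = (29.1250, 36.5000).
Jacobian J = [[b^2 + 2·b, 2·a·b + 2·a], [8·a + 1, 4]].
At the point, J = [[11.2500, 17.5000], [21.0000, 4.0000]] (det J = -322.5000).
Solving J·Δ = −F gives Δ = (-1.6194, -0.6233).

(-1.6194, -0.6233)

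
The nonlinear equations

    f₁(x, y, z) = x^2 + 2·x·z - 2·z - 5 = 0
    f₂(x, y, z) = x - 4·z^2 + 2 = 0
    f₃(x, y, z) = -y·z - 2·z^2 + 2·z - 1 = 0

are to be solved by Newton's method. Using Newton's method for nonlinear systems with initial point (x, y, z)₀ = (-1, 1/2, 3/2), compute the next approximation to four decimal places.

(10.0000, -2.4167, 1.7500)

At (-1, 1/2, 3/2): F = (-10.0000, -8.0000, -3.2500).
Jacobian J = [[2·x + 2·z, 0, 2·x - 2], [1, 0, -8·z], [0, -z, -y - 4·z + 2]].
At the point, J = [[1.0000, 0.0000, -4.0000], [1.0000, 0.0000, -12.0000], [0.0000, -1.5000, -4.5000]] (det J = -12.0000).
Solving J·Δ = −F gives Δ = (11.0000, -2.9167, 0.2500).
Then the next iterate is (x, y, z)₁ = (10.0000, -2.4167, 1.7500).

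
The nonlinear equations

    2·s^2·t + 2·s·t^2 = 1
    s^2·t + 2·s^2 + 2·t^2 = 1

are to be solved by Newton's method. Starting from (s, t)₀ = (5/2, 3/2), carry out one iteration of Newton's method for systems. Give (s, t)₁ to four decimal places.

(1.0866, 1.4477)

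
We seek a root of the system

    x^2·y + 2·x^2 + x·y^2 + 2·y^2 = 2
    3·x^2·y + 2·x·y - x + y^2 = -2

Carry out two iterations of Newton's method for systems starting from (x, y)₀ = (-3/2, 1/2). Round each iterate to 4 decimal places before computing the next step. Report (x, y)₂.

(-1.4557, -1.5402)

At (-3/2, 1/2): F = (3.7500, 5.6250).
Jacobian J = [[2·x·y + 4·x + y^2, x^2 + 2·x·y + 4·y], [6·x·y + 2·y - 1, 3·x^2 + 2·x + 2·y]].
At the point, J = [[-7.2500, 2.7500], [-4.5000, 4.7500]] (det J = -22.0625).
Solving J·Δ = −F gives Δ = (0.1062, -1.0836).
Then the next iterate is (x, y)₁ = (-1.3938, -0.5836).
Round to (-1.3938, -0.5836) and repeat: F = (0.958075, 1.959991), J = [[-3.607768, 1.235122], [2.713330, 1.873235]].
Δ = (-0.0619, -0.9566), so (x, y)₂ = (-1.4557, -1.5402).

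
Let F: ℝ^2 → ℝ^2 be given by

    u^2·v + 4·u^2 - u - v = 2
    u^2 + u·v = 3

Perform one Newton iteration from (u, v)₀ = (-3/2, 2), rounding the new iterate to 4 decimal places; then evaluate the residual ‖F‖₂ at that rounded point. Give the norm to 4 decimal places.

At (-3/2, 2): F = (11.0000, -3.7500).
Jacobian J = [[2·u·v + 8·u - 1, u^2 - 1], [2·u + v, u]].
At the point, J = [[-19.0000, 1.2500], [-1.0000, -1.5000]] (det J = 29.7500).
Solving J·Δ = −F gives Δ = (0.3971, -2.7647).
Then the next iterate is (u, v)₁ = (-1.1029, -0.7647).
Re-evaluating at (-1.1029, -0.7647): F = (3.802981, -0.940224), so ‖F‖₂ = 3.9175.

3.9175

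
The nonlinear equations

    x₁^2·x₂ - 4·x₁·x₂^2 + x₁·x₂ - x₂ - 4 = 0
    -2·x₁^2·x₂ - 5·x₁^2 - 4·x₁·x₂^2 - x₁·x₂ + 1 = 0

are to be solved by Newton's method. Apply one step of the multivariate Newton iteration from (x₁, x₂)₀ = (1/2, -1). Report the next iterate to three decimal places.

(3.292, 5.000)

At (1/2, -1): F = (-5.750, -1.250).
Jacobian J = [[2·x₁·x₂ - 4·x₂^2 + x₂, x₁^2 - 8·x₁·x₂ + x₁ - 1], [-4·x₁·x₂ - 10·x₁ - 4·x₂^2 - x₂, -2·x₁^2 - 8·x₁·x₂ - x₁]].
At the point, J = [[-6.000, 3.750], [-6.000, 3.000]] (det J = 4.500).
Solving J·Δ = −F gives Δ = (2.792, 6.000).
Then the next iterate is (x₁, x₂)₁ = (3.292, 5.000).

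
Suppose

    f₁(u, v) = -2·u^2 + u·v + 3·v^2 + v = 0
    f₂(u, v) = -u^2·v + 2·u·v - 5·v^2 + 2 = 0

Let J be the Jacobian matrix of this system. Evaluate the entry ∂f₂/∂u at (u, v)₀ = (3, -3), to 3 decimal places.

12.000

∂f₂/∂u = -2·u·v + 2·v.
At (3, -3) this is 12.000.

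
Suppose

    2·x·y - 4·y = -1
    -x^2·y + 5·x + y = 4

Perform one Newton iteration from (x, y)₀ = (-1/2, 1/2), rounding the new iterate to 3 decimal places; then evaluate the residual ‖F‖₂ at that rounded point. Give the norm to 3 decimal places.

0.643

At (-1/2, 1/2): F = (-1.500, -6.125).
Jacobian J = [[2·y, 2·x - 4], [-2·x·y + 5, -x^2 + 1]].
At the point, J = [[1.000, -5.000], [5.500, 0.750]] (det J = 28.250).
Solving J·Δ = −F gives Δ = (1.124, -0.075).
Then the next iterate is (x, y)₁ = (0.624, 0.425).
Re-evaluating at (0.624, 0.425): F = (-0.16960, -0.62048), so ‖F‖₂ = 0.643.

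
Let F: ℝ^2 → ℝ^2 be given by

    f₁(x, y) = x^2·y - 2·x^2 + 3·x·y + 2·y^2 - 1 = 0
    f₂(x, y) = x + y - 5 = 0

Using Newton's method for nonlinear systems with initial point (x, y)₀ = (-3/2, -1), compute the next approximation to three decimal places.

At (-3/2, -1): F = (-1.250, -7.500).
Jacobian J = [[2·x·y - 4·x + 3·y, x^2 + 3·x + 4·y], [1, 1]].
At the point, J = [[6.000, -6.250], [1.000, 1.000]] (det J = 12.250).
Solving J·Δ = −F gives Δ = (3.929, 3.571).
Then the next iterate is (x, y)₁ = (2.429, 2.571).

(2.429, 2.571)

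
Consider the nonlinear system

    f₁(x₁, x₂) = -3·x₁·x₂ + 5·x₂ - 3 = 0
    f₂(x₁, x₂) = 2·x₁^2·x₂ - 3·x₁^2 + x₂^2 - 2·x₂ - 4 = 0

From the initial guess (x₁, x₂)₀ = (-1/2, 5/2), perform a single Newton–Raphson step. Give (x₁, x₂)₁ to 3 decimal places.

(4.104, 5.774)

At (-1/2, 5/2): F = (13.250, -2.250).
Jacobian J = [[-3·x₂, -3·x₁ + 5], [4·x₁·x₂ - 6·x₁, 2·x₁^2 + 2·x₂ - 2]].
At the point, J = [[-7.500, 6.500], [-2.000, 3.500]] (det J = -13.250).
Solving J·Δ = −F gives Δ = (4.604, 3.274).
Then the next iterate is (x₁, x₂)₁ = (4.104, 5.774).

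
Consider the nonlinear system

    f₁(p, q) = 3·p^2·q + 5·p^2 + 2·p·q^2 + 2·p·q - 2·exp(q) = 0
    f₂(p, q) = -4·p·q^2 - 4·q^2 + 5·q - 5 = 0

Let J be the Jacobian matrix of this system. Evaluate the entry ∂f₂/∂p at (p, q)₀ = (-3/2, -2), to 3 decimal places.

-16.000

∂f₂/∂p = -4·q^2.
At (-3/2, -2) this is -16.000.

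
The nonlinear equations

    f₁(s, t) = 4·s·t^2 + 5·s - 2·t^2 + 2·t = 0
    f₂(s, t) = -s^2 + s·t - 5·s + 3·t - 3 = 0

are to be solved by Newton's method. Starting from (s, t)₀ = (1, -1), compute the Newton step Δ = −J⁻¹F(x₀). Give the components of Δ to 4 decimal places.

(0.3000, 3.8500)

At (1, -1): F = (5.0000, -13.0000).
Jacobian J = [[4·t^2 + 5, 8·s·t - 4·t + 2], [-2·s + t - 5, s + 3]].
At the point, J = [[9.0000, -2.0000], [-8.0000, 4.0000]] (det J = 20.0000).
Solving J·Δ = −F gives Δ = (0.3000, 3.8500).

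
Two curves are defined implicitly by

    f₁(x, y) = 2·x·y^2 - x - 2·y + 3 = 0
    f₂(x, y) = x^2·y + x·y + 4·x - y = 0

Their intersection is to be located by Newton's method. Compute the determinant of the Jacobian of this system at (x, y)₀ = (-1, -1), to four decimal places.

J = [[2·y^2 - 1, 4·x·y - 2], [2·x·y + y + 4, x^2 + x - 1]].
At the point, J = [[1.0000, 2.0000], [5.0000, -1.0000]].
det J = -11.0000.

-11.0000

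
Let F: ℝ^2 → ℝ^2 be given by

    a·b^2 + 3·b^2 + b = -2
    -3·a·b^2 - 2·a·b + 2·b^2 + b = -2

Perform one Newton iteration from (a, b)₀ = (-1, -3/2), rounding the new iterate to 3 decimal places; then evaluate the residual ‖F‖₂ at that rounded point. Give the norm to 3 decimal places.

At (-1, -3/2): F = (5.000, 8.750).
Jacobian J = [[b^2, 2·a·b + 6·b + 1], [-3·b^2 - 2·b, -6·a·b - 2·a + 4·b + 1]].
At the point, J = [[2.250, -5.000], [-3.750, -12.000]] (det J = -45.750).
Solving J·Δ = −F gives Δ = (-0.355, 0.840).
Then the next iterate is (a, b)₁ = (-1.355, -0.660).
Re-evaluating at (-1.355, -0.660): F = (2.05656, 2.19331), so ‖F‖₂ = 3.007.

3.007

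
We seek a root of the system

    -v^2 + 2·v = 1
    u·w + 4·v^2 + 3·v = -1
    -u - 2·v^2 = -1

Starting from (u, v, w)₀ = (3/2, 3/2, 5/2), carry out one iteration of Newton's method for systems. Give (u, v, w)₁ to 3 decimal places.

(-2.000, 1.250, -1.333)

At (3/2, 3/2, 5/2): F = (-0.250, 18.250, -5.000).
Jacobian J = [[0, -2·v + 2, 0], [w, 8·v + 3, u], [-1, -4·v, 0]].
At the point, J = [[0.000, -1.000, 0.000], [2.500, 15.000, 1.500], [-1.000, -6.000, 0.000]] (det J = 1.500).
Solving J·Δ = −F gives Δ = (-3.500, -0.250, -3.833).
Then the next iterate is (u, v, w)₁ = (-2.000, 1.250, -1.333).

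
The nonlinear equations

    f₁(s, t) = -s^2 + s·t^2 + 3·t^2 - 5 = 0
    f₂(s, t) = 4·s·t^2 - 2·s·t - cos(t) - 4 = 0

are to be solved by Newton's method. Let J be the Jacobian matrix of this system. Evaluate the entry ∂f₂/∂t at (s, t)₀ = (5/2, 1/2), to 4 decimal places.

5.4794

∂f₂/∂t = 8·s·t - 2·s + sin(t).
At (5/2, 1/2) this is 5.4794.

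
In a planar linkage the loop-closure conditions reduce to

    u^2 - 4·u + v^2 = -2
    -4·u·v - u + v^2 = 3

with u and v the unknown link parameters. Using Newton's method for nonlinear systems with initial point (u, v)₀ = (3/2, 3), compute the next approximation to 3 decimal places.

(0.462, 1.619)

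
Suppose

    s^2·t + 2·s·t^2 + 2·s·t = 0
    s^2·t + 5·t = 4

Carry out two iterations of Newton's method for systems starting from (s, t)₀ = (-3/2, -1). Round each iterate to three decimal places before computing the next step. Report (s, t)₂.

(-5.931, 2.099)

At (-3/2, -1): F = (-2.250, -11.250).
Jacobian J = [[2·s·t + 2·t^2 + 2·t, s^2 + 4·s·t + 2·s], [2·s·t, s^2 + 5]].
At the point, J = [[3.000, 5.250], [3.000, 7.250]] (det J = 6.000).
Solving J·Δ = −F gives Δ = (-7.125, 4.500).
Then the next iterate is (s, t)₁ = (-8.625, 3.500).
Round to (-8.625, 3.500) and repeat: F = (-11.32031, 273.86719), J = [[-28.875, -63.60938], [-60.375, 79.39062]].
Δ = (2.694, -1.401), so (s, t)₂ = (-5.931, 2.099).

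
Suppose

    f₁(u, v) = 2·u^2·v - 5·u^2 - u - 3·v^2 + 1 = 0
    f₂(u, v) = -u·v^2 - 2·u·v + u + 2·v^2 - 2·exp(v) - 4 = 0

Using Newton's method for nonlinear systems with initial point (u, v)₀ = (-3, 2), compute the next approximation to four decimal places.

(-0.4304, 2.6920)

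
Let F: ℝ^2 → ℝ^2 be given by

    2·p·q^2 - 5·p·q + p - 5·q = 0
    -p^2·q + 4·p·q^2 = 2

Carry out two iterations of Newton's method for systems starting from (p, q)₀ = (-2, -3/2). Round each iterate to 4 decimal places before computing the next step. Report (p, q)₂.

(-1.1813, -0.3184)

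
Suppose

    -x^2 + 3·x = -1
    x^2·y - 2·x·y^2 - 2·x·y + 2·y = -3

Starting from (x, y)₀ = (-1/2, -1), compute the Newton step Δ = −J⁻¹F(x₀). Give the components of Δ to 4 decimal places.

At (-1/2, -1): F = (-0.7500, 0.7500).
Jacobian J = [[-2·x + 3, 0], [2·x·y - 2·y^2 - 2·y, x^2 - 4·x·y - 2·x + 2]].
At the point, J = [[4.0000, 0.0000], [1.0000, 1.2500]] (det J = 5.0000).
Solving J·Δ = −F gives Δ = (0.1875, -0.7500).

(0.1875, -0.7500)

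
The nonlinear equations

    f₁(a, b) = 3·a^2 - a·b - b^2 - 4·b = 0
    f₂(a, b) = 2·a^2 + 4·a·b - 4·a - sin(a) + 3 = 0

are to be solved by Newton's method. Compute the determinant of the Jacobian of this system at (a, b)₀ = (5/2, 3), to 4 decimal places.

355.0143

J = [[6·a - b, -a - 2·b - 4], [4·a + 4·b - cos(a) - 4, 4·a]].
At the point, J = [[12.0000, -12.5000], [18.801144, 10.0000]].
det J = 355.0143.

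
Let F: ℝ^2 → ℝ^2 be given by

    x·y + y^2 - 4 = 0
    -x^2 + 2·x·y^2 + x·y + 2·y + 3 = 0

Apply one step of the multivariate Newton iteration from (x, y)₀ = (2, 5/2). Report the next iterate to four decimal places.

(-1.7647, 2.8088)

At (2, 5/2): F = (7.2500, 34.0000).
Jacobian J = [[y, x + 2·y], [-2·x + 2·y^2 + y, 4·x·y + x + 2]].
At the point, J = [[2.5000, 7.0000], [11.0000, 24.0000]] (det J = -17.0000).
Solving J·Δ = −F gives Δ = (-3.7647, 0.3088).
Then the next iterate is (x, y)₁ = (-1.7647, 2.8088).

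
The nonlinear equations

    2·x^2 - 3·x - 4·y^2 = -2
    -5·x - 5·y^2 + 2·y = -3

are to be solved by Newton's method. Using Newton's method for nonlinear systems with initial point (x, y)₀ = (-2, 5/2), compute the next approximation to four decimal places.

(-1.6209, 1.8415)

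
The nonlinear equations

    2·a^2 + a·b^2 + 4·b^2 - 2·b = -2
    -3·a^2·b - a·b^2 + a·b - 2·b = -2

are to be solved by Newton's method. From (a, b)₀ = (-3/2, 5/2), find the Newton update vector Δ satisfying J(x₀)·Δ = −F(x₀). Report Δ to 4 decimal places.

(0.5190, -1.6433)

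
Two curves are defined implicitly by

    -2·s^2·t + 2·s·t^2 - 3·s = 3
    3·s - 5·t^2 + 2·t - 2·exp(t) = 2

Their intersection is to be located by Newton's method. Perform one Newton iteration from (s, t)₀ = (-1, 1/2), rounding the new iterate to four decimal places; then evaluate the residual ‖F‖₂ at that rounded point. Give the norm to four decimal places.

At (-1, 1/2): F = (-1.5000, -8.547443).
Jacobian J = [[-4·s·t + 2·t^2 - 3, -2·s^2 + 4·s·t], [3, -10·t - 2·exp(t) + 2]].
At the point, J = [[-0.5000, -4.0000], [3.0000, -6.297443]] (det J = 15.148721).
Solving J·Δ = −F gives Δ = (1.6334, -0.5792).
Then the next iterate is (s, t)₁ = (0.6334, -0.0792).
Re-evaluating at (0.6334, -0.0792): F = (-4.828704, -2.137273), so ‖F‖₂ = 5.2806.

5.2806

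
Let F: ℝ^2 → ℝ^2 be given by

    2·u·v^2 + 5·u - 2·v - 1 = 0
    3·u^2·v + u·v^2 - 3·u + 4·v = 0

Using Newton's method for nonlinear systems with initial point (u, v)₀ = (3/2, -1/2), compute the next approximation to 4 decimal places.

At (3/2, -1/2): F = (8.2500, -9.5000).
Jacobian J = [[2·v^2 + 5, 4·u·v - 2], [6·u·v + v^2 - 3, 3·u^2 + 2·u·v + 4]].
At the point, J = [[5.5000, -5.0000], [-7.2500, 9.2500]] (det J = 14.6250).
Solving J·Δ = −F gives Δ = (-1.9701, -0.5171).
Then the next iterate is (u, v)₁ = (-0.4701, -1.0171).

(-0.4701, -1.0171)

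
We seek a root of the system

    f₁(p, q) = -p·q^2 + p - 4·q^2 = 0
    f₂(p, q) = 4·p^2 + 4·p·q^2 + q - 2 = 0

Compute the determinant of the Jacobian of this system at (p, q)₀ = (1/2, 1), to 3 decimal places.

72.000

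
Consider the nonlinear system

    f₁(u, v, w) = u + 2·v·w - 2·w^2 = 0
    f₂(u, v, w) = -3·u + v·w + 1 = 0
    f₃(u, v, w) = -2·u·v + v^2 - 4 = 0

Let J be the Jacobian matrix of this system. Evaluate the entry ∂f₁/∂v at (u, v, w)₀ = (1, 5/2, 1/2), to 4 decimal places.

∂f₁/∂v = 2·w.
At (1, 5/2, 1/2) this is 1.0000.

1.0000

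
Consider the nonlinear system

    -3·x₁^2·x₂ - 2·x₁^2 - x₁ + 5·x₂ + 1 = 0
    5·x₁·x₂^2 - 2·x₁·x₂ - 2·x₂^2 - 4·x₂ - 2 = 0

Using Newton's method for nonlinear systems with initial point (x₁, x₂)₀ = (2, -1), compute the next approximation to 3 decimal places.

(8.348, 1.435)

At (2, -1): F = (-2.000, 14.000).
Jacobian J = [[-6·x₁·x₂ - 4·x₁ - 1, -3·x₁^2 + 5], [5·x₂^2 - 2·x₂, 10·x₁·x₂ - 2·x₁ - 4·x₂ - 4]].
At the point, J = [[3.000, -7.000], [7.000, -24.000]] (det J = -23.000).
Solving J·Δ = −F gives Δ = (6.348, 2.435).
Then the next iterate is (x₁, x₂)₁ = (8.348, 1.435).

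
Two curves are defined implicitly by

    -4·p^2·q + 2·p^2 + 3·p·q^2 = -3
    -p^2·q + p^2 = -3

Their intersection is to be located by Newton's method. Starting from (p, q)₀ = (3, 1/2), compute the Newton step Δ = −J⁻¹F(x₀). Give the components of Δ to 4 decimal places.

At (3, 1/2): F = (5.2500, 7.5000).
Jacobian J = [[-8·p·q + 4·p + 3·q^2, -4·p^2 + 6·p·q], [-2·p·q + 2·p, -p^2]].
At the point, J = [[0.7500, -27.0000], [3.0000, -9.0000]] (det J = 74.2500).
Solving J·Δ = −F gives Δ = (-2.0909, 0.1364).

(-2.0909, 0.1364)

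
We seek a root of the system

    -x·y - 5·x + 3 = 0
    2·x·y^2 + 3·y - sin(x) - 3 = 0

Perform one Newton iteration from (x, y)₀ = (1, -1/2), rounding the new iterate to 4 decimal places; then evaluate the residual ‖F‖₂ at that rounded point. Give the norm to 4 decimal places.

At (1, -1/2): F = (-1.5000, -4.841471).
Jacobian J = [[-y - 5, -x], [2·y^2 - cos(x), 4·x·y + 3]].
At the point, J = [[-4.5000, -1.0000], [-0.040302, 1.0000]] (det J = -4.540302).
Solving J·Δ = −F gives Δ = (-1.3967, 4.7852).
Then the next iterate is (x, y)₁ = (-0.3967, 4.2852).
Re-evaluating at (-0.3967, 4.2852): F = (6.683439, -4.327179), so ‖F‖₂ = 7.9620.

7.9620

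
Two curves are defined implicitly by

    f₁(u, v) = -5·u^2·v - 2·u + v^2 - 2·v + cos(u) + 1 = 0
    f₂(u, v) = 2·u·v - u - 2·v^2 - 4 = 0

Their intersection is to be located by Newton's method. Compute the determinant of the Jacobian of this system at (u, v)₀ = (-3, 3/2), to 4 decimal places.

J = [[-10·u·v - sin(u) - 2, -5·u^2 + 2·v - 2], [2·v - 1, 2·u - 4·v]].
At the point, J = [[43.141120, -44.0000], [2.0000, -12.0000]].
det J = -429.6934.

-429.6934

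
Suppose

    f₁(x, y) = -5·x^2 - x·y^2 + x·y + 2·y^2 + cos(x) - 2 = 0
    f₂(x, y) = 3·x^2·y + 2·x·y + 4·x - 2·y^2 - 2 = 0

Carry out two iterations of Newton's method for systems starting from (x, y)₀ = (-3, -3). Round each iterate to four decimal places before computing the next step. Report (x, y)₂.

At (-3, -3): F = (6.010008, -95.0000).
Jacobian J = [[-10·x - y^2 + y - sin(x), -2·x·y + x + 4·y], [6·x·y + 2·y + 4, 3·x^2 + 2·x - 4·y]].
At the point, J = [[18.141120, -33.0000], [52.0000, 33.0000]] (det J = 2314.656960).
Solving J·Δ = −F gives Δ = (1.2687, 0.8796).
Then the next iterate is (x, y)₁ = (-1.7313, -2.1204).
Round to (-1.7313, -2.1204) and repeat: F = (3.300518, -29.642354), J = [[11.683651, -17.554997], [21.785491, 14.011199]].
Δ = (0.8681, 0.7658), so (x, y)₂ = (-0.8632, -1.3546).

(-0.8632, -1.3546)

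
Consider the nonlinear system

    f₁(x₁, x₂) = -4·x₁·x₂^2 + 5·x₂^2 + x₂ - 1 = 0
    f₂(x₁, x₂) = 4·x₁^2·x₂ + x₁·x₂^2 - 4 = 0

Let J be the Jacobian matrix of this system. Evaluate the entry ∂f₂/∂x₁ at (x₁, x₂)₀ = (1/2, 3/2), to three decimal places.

∂f₂/∂x₁ = 8·x₁·x₂ + x₂^2.
At (1/2, 3/2) this is 8.250.

8.250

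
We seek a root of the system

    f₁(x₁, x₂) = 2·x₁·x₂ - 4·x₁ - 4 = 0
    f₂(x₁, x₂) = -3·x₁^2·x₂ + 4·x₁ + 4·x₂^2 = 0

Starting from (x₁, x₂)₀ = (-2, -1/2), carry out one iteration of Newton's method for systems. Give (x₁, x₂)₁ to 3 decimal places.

(-0.611, -0.736)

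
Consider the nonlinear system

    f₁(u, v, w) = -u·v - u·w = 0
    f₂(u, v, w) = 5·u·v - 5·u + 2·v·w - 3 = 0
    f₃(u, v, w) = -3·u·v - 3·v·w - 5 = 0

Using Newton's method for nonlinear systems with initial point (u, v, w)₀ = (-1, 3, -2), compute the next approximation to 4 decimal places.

(4.1667, 6.4444, -1.2778)

At (-1, 3, -2): F = (1.0000, -25.0000, 22.0000).
Jacobian J = [[-v - w, -u, -u], [5·v - 5, 5·u + 2·w, 2·v], [-3·v, -3·u - 3·w, -3·v]].
At the point, J = [[-1.0000, 1.0000, 1.0000], [10.0000, -9.0000, 6.0000], [-9.0000, 9.0000, -9.0000]] (det J = 18.0000).
Solving J·Δ = −F gives Δ = (5.1667, 3.4444, 0.7222).
Then the next iterate is (u, v, w)₁ = (4.1667, 6.4444, -1.2778).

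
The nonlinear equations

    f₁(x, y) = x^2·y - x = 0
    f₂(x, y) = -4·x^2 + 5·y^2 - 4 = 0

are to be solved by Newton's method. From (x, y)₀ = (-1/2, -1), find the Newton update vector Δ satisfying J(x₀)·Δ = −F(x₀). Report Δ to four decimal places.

(-2.5000, -1.0000)

At (-1/2, -1): F = (0.2500, 0.0000).
Jacobian J = [[2·x·y - 1, x^2], [-8·x, 10·y]].
At the point, J = [[0.0000, 0.2500], [4.0000, -10.0000]] (det J = -1.0000).
Solving J·Δ = −F gives Δ = (-2.5000, -1.0000).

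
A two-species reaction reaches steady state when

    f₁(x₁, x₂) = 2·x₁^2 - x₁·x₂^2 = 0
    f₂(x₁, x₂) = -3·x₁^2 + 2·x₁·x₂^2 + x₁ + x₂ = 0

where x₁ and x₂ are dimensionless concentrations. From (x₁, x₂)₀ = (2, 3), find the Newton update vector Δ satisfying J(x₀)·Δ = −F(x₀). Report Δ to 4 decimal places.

At (2, 3): F = (-10.0000, 29.0000).
Jacobian J = [[4·x₁ - x₂^2, -2·x₁·x₂], [-6·x₁ + 2·x₂^2 + 1, 4·x₁·x₂ + 1]].
At the point, J = [[-1.0000, -12.0000], [7.0000, 25.0000]] (det J = 59.0000).
Solving J·Δ = −F gives Δ = (-1.6610, -0.6949).

(-1.6610, -0.6949)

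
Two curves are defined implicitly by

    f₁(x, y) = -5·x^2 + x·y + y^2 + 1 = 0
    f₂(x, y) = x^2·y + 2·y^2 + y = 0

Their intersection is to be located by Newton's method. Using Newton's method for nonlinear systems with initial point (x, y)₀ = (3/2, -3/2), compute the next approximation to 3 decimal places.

At (3/2, -3/2): F = (-10.250, -0.375).
Jacobian J = [[-10·x + y, x + 2·y], [2·x·y, x^2 + 4·y + 1]].
At the point, J = [[-16.500, -1.500], [-4.500, -2.750]] (det J = 38.625).
Solving J·Δ = −F gives Δ = (-0.715, 1.034).
Then the next iterate is (x, y)₁ = (0.785, -0.466).

(0.785, -0.466)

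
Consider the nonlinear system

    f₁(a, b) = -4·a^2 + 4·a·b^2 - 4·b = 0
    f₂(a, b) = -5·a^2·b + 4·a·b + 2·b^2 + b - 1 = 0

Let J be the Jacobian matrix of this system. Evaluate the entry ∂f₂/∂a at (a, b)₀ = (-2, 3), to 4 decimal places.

∂f₂/∂a = -10·a·b + 4·b.
At (-2, 3) this is 72.0000.

72.0000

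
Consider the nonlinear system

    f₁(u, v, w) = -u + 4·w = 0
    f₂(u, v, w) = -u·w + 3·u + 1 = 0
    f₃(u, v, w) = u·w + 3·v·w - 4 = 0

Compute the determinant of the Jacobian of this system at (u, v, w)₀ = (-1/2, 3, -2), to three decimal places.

-123.000

J = [[-1, 0, 4], [-w + 3, 0, -u], [w, 3·w, u + 3·v]].
At the point, J = [[-1.000, 0.000, 4.000], [5.000, 0.000, 0.500], [-2.000, -6.000, 8.500]].
det J = -123.000.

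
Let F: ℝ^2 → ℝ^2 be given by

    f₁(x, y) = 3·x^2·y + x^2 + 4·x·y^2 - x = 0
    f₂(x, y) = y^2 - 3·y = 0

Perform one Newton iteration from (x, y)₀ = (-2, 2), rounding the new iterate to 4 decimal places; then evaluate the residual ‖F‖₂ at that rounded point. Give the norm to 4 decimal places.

At (-2, 2): F = (-2.0000, -2.0000).
Jacobian J = [[6·x·y + 2·x + 4·y^2 - 1, 3·x^2 + 8·x·y], [0, 2·y - 3]].
At the point, J = [[-13.0000, -20.0000], [0.0000, 1.0000]] (det J = -13.0000).
Solving J·Δ = −F gives Δ = (-3.2308, 2.0000).
Then the next iterate is (x, y)₁ = (-5.2308, 4.0000).
Re-evaluating at (-5.2308, 4.0000): F = (26.156092, 4.0000), so ‖F‖₂ = 26.4602.

26.4602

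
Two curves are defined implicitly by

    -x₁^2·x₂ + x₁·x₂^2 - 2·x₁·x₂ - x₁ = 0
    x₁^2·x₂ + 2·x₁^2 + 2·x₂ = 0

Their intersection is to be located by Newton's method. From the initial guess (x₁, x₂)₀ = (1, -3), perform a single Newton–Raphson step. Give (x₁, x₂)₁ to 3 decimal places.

At (1, -3): F = (17.000, -7.000).
Jacobian J = [[-2·x₁·x₂ + x₂^2 - 2·x₂ - 1, -x₁^2 + 2·x₁·x₂ - 2·x₁], [2·x₁·x₂ + 4·x₁, x₁^2 + 2]].
At the point, J = [[20.000, -9.000], [-2.000, 3.000]] (det J = 42.000).
Solving J·Δ = −F gives Δ = (0.286, 2.524).
Then the next iterate is (x₁, x₂)₁ = (1.286, -0.476).

(1.286, -0.476)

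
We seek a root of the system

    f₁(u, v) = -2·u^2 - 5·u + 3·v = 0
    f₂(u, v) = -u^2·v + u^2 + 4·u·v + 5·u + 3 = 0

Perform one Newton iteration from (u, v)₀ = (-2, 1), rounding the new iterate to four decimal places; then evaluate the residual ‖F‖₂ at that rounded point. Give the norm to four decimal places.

At (-2, 1): F = (5.0000, -15.0000).
Jacobian J = [[-4·u - 5, 3], [-2·u·v + 2·u + 4·v + 5, -u^2 + 4·u]].
At the point, J = [[3.0000, 3.0000], [9.0000, -12.0000]] (det J = -63.0000).
Solving J·Δ = −F gives Δ = (-0.2381, -1.4286).
Then the next iterate is (u, v)₁ = (-2.2381, -0.4286).
Re-evaluating at (-2.2381, -0.4286): F = (-0.113483, 2.802487), so ‖F‖₂ = 2.8048.

2.8048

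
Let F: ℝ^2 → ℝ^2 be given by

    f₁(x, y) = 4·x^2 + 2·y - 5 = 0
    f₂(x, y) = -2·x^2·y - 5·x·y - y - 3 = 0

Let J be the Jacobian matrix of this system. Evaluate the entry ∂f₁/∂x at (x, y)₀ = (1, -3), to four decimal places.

∂f₁/∂x = 8·x.
At (1, -3) this is 8.0000.

8.0000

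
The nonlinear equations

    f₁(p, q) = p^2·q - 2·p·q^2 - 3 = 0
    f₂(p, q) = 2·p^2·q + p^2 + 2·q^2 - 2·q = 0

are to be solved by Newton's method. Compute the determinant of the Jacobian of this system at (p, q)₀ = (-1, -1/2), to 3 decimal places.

-1.000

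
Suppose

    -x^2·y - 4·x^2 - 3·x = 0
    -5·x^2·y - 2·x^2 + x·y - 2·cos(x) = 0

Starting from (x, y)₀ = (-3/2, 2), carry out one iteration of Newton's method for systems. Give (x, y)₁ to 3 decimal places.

(-1.074, 0.838)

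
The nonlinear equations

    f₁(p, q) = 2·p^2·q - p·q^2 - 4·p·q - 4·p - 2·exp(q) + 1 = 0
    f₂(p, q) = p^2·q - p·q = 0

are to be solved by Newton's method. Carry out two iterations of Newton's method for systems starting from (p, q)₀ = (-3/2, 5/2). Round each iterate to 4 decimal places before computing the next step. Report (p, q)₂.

(-0.5124, 1.0027)

At (-3/2, 5/2): F = (18.260012, 9.3750).
Jacobian J = [[4·p·q - q^2 - 4·q - 4, 2·p^2 - 2·p·q - 4·p - 2·exp(q)], [2·p·q - q, p^2 - p]].
At the point, J = [[-35.2500, -6.364988], [-10.0000, 3.7500]] (det J = -195.837379).
Solving J·Δ = −F gives Δ = (0.6544, -0.7551).
Then the next iterate is (p, q)₁ = (-0.8456, 1.7449).
Round to (-0.8456, 1.7449) and repeat: F = (3.903614, 2.723160), J = [[-19.926226, -3.687204], [-4.695875, 1.560639]].
Δ = (0.3332, -0.7422), so (p, q)₂ = (-0.5124, 1.0027).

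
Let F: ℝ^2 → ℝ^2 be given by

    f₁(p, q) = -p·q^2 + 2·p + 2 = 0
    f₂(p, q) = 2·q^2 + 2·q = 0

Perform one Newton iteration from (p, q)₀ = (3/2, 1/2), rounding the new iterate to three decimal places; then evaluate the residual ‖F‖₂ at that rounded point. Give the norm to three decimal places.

At (3/2, 1/2): F = (4.625, 1.500).
Jacobian J = [[-q^2 + 2, -2·p·q], [0, 4·q + 2]].
At the point, J = [[1.750, -1.500], [0.000, 4.000]] (det J = 7.000).
Solving J·Δ = −F gives Δ = (-2.964, -0.375).
Then the next iterate is (p, q)₁ = (-1.464, 0.125).
Re-evaluating at (-1.464, 0.125): F = (-0.90512, 0.28125), so ‖F‖₂ = 0.948.

0.948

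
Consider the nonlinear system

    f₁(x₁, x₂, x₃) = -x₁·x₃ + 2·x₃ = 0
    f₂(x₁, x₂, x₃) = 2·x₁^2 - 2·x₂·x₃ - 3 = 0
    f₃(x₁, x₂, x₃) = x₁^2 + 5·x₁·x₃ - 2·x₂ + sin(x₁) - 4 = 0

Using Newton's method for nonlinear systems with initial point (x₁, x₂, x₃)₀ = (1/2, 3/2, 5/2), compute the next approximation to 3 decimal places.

(0.767, 0.840, 0.445)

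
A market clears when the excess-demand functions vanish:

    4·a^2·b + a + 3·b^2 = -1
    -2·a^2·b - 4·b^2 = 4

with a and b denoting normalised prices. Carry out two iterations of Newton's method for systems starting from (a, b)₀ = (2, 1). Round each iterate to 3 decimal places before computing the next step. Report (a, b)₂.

At (2, 1): F = (22.000, -16.000).
Jacobian J = [[8·a·b + 1, 4·a^2 + 6·b], [-4·a·b, -2·a^2 - 8·b]].
At the point, J = [[17.000, 22.000], [-8.000, -16.000]] (det J = -96.000).
Solving J·Δ = −F gives Δ = (0.000, -1.000).
Then the next iterate is (a, b)₁ = (2.000, 0.000).
Round to (2.000, 0.000) and repeat: F = (3.000, -4.000), J = [[1.000, 16.000], [0.000, -8.000]].
Δ = (5.000, -0.500), so (a, b)₂ = (7.000, -0.500).

(7.000, -0.500)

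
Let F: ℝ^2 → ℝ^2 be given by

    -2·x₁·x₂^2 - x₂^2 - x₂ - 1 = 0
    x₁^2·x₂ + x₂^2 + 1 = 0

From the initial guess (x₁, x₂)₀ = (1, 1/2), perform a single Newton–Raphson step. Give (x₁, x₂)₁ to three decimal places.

(0.167, 0.042)

At (1, 1/2): F = (-2.250, 1.750).
Jacobian J = [[-2·x₂^2, -4·x₁·x₂ - 2·x₂ - 1], [2·x₁·x₂, x₁^2 + 2·x₂]].
At the point, J = [[-0.500, -4.000], [1.000, 2.000]] (det J = 3.000).
Solving J·Δ = −F gives Δ = (-0.833, -0.458).
Then the next iterate is (x₁, x₂)₁ = (0.167, 0.042).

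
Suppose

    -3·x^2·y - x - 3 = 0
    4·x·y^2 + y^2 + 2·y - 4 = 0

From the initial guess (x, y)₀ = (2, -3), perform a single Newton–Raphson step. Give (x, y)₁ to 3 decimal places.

At (2, -3): F = (31.000, 71.000).
Jacobian J = [[-6·x·y - 1, -3·x^2], [4·y^2, 8·x·y + 2·y + 2]].
At the point, J = [[35.000, -12.000], [36.000, -52.000]] (det J = -1388.000).
Solving J·Δ = −F gives Δ = (-0.548, 0.986).
Then the next iterate is (x, y)₁ = (1.452, -2.014).

(1.452, -2.014)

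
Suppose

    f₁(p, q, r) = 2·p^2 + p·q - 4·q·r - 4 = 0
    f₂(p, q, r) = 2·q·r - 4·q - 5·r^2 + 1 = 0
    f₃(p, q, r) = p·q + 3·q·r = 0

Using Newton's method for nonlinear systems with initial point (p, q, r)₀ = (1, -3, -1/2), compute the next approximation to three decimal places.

(0.255, -0.101, -0.246)

At (1, -3, -1/2): F = (-11.000, 14.750, 1.500).
Jacobian J = [[4·p + q, p - 4·r, -4·q], [0, 2·r - 4, 2·q - 10·r], [q, p + 3·r, 3·q]].
At the point, J = [[1.000, 3.000, 12.000], [0.000, -5.000, -1.000], [-3.000, -0.500, -9.000]] (det J = -126.500).
Solving J·Δ = −F gives Δ = (-0.745, 2.899, 0.254).
Then the next iterate is (p, q, r)₁ = (0.255, -0.101, -0.246).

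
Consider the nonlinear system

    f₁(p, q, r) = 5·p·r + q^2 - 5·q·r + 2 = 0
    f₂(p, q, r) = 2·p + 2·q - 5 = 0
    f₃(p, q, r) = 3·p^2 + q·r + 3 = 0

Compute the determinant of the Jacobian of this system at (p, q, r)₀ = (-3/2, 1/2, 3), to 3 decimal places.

-211.000

J = [[5·r, 2·q - 5·r, 5·p - 5·q], [2, 2, 0], [6·p, r, q]].
At the point, J = [[15.000, -14.000, -10.000], [2.000, 2.000, 0.000], [-9.000, 3.000, 0.500]].
det J = -211.000.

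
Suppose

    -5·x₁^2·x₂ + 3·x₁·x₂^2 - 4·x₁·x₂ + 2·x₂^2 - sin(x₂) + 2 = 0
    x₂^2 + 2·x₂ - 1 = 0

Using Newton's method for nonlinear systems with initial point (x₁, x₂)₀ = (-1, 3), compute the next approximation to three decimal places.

(-1.008, 1.250)

At (-1, 3): F = (-10.14112, 14.000).
Jacobian J = [[-10·x₁·x₂ + 3·x₂^2 - 4·x₂, -5·x₁^2 + 6·x₁·x₂ - 4·x₁ + 4·x₂ - cos(x₂)], [0, 2·x₂ + 2]].
At the point, J = [[45.000, -6.01001], [0.000, 8.000]] (det J = 360.000).
Solving J·Δ = −F gives Δ = (-0.008, -1.750).
Then the next iterate is (x₁, x₂)₁ = (-1.008, 1.250).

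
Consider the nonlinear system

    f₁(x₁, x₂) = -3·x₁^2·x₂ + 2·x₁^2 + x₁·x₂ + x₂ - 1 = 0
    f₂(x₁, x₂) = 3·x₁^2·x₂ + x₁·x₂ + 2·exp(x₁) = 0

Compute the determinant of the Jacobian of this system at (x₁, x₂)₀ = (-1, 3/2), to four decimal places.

J = [[-6·x₁·x₂ + 4·x₁ + x₂, -3·x₁^2 + x₁ + 1], [6·x₁·x₂ + x₂ + 2·exp(x₁), 3·x₁^2 + x₁]].
At the point, J = [[6.5000, -3.0000], [-6.764241, 2.0000]].
det J = -7.2927.

-7.2927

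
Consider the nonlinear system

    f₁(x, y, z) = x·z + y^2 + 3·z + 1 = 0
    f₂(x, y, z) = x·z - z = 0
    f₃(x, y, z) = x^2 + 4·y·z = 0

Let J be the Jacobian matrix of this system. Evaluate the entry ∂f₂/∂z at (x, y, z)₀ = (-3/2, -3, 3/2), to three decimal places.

-2.500

∂f₂/∂z = x - 1.
At (-3/2, -3, 3/2) this is -2.500.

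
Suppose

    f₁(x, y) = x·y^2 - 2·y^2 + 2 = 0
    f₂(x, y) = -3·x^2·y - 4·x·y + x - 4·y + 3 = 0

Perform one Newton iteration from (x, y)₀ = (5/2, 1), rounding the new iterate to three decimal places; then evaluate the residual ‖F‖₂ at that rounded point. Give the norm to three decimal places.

At (5/2, 1): F = (2.500, -27.250).
Jacobian J = [[y^2, 2·x·y - 4·y], [-6·x·y - 4·y + 1, -3·x^2 - 4·x - 4]].
At the point, J = [[1.000, 1.000], [-18.000, -32.750]] (det J = -14.750).
Solving J·Δ = −F gives Δ = (-3.703, 1.203).
Then the next iterate is (x, y)₁ = (-1.203, 2.203).
Re-evaluating at (-1.203, 2.203): F = (-13.54483, -5.97877), so ‖F‖₂ = 14.806.

14.806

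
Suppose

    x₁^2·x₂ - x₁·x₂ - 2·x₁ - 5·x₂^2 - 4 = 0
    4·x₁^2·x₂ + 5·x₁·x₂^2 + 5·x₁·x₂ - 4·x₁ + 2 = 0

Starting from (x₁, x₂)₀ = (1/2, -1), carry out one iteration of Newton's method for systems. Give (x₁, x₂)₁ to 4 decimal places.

At (1/2, -1): F = (-9.7500, -1.0000).
Jacobian J = [[2·x₁·x₂ - x₂ - 2, x₁^2 - x₁ - 10·x₂], [8·x₁·x₂ + 5·x₂^2 + 5·x₂ - 4, 4·x₁^2 + 10·x₁·x₂ + 5·x₁]].
At the point, J = [[-2.0000, 9.7500], [-8.0000, -1.5000]] (det J = 81.0000).
Solving J·Δ = −F gives Δ = (-0.3009, 0.9383).
Then the next iterate is (x₁, x₂)₁ = (0.1991, -0.0617).

(0.1991, -0.0617)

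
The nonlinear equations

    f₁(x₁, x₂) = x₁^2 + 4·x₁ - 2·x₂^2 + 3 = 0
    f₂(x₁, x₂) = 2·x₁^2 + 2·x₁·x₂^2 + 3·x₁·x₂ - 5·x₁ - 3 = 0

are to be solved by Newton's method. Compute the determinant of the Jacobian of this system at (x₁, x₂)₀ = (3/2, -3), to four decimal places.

J = [[2·x₁ + 4, -4·x₂], [4·x₁ + 2·x₂^2 + 3·x₂ - 5, 4·x₁·x₂ + 3·x₁]].
At the point, J = [[7.0000, 12.0000], [10.0000, -13.5000]].
det J = -214.5000.

-214.5000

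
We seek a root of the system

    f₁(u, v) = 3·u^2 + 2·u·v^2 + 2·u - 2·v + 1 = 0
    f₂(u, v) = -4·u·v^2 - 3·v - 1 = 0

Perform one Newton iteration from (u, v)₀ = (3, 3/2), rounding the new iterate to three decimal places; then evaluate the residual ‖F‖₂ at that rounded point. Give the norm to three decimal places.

15.609

At (3, 3/2): F = (44.500, -32.500).
Jacobian J = [[6·u + 2·v^2 + 2, 4·u·v - 2], [-4·v^2, -8·u·v - 3]].
At the point, J = [[24.500, 16.000], [-9.000, -39.000]] (det J = -811.500).
Solving J·Δ = −F gives Δ = (-1.498, -0.488).
Then the next iterate is (u, v)₁ = (1.502, 1.012).
Re-evaluating at (1.502, 1.012): F = (11.82454, -10.18906), so ‖F‖₂ = 15.609.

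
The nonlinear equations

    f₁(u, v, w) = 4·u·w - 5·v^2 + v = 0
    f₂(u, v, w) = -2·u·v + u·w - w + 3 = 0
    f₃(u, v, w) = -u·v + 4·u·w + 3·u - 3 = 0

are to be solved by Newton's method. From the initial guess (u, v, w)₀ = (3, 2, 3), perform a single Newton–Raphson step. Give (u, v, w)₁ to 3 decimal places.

(2.004, 0.937, 0.814)

At (3, 2, 3): F = (18.000, -3.000, 36.000).
Jacobian J = [[4·w, -10·v + 1, 4·u], [-2·v + w, -2·u, u - 1], [-v + 4·w + 3, -u, 4·u]].
At the point, J = [[12.000, -19.000, 12.000], [-1.000, -6.000, 2.000], [13.000, -3.000, 12.000]] (det J = -542.000).
Solving J·Δ = −F gives Δ = (-0.996, -1.063, -2.186).
Then the next iterate is (u, v, w)₁ = (2.004, 0.937, 0.814).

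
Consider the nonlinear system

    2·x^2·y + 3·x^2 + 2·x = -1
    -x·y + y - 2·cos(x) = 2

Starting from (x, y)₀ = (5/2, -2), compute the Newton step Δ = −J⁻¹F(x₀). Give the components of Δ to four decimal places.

At (5/2, -2): F = (-0.2500, 2.602287).
Jacobian J = [[4·x·y + 6·x + 2, 2·x^2], [-y + 2·sin(x), -x + 1]].
At the point, J = [[-3.0000, 12.5000], [3.196944, -1.5000]] (det J = -35.461804).
Solving J·Δ = −F gives Δ = (-0.9067, -0.1976).

(-0.9067, -0.1976)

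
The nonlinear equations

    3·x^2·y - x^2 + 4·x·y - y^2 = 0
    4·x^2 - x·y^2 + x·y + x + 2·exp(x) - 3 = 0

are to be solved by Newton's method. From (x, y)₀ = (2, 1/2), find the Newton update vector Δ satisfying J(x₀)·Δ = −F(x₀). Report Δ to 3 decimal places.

(-0.945, -0.104)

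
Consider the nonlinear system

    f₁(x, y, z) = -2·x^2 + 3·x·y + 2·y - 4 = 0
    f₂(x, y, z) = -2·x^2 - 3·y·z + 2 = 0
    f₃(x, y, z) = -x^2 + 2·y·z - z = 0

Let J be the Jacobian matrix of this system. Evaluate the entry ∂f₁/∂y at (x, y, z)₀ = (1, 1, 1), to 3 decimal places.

∂f₁/∂y = 3·x + 2.
At (1, 1, 1) this is 5.000.

5.000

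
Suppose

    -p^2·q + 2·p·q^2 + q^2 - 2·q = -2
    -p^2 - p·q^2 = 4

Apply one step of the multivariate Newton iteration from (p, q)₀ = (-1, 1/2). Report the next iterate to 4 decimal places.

(1.2059, 1.3897)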